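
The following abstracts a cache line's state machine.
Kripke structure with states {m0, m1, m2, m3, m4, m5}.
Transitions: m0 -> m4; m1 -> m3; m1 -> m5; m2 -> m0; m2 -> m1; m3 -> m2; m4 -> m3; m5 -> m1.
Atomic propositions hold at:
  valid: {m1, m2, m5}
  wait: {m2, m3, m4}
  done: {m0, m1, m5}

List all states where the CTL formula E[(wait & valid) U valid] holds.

{m1, m2, m5}

Sat(wait & valid) = {m2}
E[(wait & valid) U valid]: least fixpoint, start Z0 = Sat(valid) = {m1, m2, m5}, add states in Sat(wait & valid) with some successor in Z. Already a fixed point.
Sat(E[(wait & valid) U valid]) = {m1, m2, m5}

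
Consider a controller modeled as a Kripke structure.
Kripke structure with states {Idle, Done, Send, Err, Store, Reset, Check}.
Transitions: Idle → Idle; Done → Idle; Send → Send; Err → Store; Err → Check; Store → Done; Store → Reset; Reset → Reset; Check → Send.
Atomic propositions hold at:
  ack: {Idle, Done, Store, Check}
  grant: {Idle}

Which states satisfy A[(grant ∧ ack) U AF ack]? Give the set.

Sat(grant ∧ ack) = {Idle}
AF ack: least fixpoint, start Z0 = {Idle, Done, Store, Check}, add states with every successor in Z. Z1 = {Idle, Done, Err, Store, Check}; fixed.
Sat(AF ack) = {Idle, Done, Err, Store, Check}
A[(grant ∧ ack) U AF ack]: least fixpoint, start Z0 = Sat(AF ack) = {Idle, Done, Err, Store, Check}, add states in Sat(grant ∧ ack) with every successor in Z. Already a fixed point.
Sat(A[(grant ∧ ack) U AF ack]) = {Idle, Done, Err, Store, Check}

{Idle, Done, Err, Store, Check}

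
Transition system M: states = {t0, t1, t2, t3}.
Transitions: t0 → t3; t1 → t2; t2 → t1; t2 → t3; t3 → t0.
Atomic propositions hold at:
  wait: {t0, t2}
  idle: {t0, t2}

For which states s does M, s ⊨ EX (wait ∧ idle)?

{t1, t3}

Sat(wait ∧ idle) = {t0, t2}
Sat(EX (wait ∧ idle)) = {s : some successor in {t0, t2}} = {t1, t3}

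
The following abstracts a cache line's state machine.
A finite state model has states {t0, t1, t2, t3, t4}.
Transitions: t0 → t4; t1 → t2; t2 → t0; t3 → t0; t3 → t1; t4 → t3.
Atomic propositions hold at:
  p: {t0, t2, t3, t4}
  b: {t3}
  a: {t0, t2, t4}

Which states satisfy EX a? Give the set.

{t0, t1, t2, t3}

Sat(EX a) = {s : some successor in {t0, t2, t4}} = {t0, t1, t2, t3}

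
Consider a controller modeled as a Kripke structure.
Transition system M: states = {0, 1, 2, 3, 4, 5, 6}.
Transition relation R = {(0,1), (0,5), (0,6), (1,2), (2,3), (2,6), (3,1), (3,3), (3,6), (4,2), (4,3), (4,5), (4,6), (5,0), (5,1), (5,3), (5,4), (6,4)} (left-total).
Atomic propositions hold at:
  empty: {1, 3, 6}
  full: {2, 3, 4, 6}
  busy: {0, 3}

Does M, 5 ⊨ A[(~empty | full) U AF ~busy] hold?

Yes

Sat(~empty) = {0, 2, 4, 5}
Sat(~empty | full) = {0, 2, 3, 4, 5, 6}
Sat(~busy) = {1, 2, 4, 5, 6}
AF ~busy: least fixpoint, start Z0 = {1, 2, 4, 5, 6}, add states with every successor in Z. Z1 = {0, 1, 2, 4, 5, 6}; fixed.
Sat(AF ~busy) = {0, 1, 2, 4, 5, 6}
A[(~empty | full) U AF ~busy]: least fixpoint, start Z0 = Sat(AF ~busy) = {0, 1, 2, 4, 5, 6}, add states in Sat(~empty | full) with every successor in Z. Already a fixed point.
Sat(A[(~empty | full) U AF ~busy]) = {0, 1, 2, 4, 5, 6}
5 ∈ Sat(A[(~empty | full) U AF ~busy]) = {0, 1, 2, 4, 5, 6}, so the formula holds at 5.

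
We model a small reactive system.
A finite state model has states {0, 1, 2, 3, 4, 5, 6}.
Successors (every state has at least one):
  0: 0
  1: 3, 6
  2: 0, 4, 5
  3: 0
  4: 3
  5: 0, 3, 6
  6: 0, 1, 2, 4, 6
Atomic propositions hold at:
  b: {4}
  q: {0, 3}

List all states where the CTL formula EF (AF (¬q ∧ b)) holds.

{1, 2, 4, 5, 6}

Sat(¬q) = {1, 2, 4, 5, 6}
Sat(¬q ∧ b) = {4}
AF (¬q ∧ b): least fixpoint, start Z0 = {4}, add states with every successor in Z. Already a fixed point.
Sat(AF (¬q ∧ b)) = {4}
EF (AF (¬q ∧ b)): least fixpoint, start Z0 = {4}, add states with some successor in Z. Z1 = {2, 4, 6}; Z2 = {1, 2, 4, 5, 6}; fixed.
Sat(EF (AF (¬q ∧ b))) = {1, 2, 4, 5, 6}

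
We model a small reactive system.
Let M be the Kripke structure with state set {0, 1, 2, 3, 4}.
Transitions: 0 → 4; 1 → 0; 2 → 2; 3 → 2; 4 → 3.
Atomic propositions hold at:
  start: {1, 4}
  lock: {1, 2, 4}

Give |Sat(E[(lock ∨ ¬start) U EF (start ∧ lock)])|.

Sat(¬start) = {0, 2, 3}
Sat(lock ∨ ¬start) = {0, 1, 2, 3, 4}
Sat(start ∧ lock) = {1, 4}
EF (start ∧ lock): least fixpoint, start Z0 = {1, 4}, add states with some successor in Z. Z1 = {0, 1, 4}; fixed.
Sat(EF (start ∧ lock)) = {0, 1, 4}
E[(lock ∨ ¬start) U EF (start ∧ lock)]: least fixpoint, start Z0 = Sat(EF (start ∧ lock)) = {0, 1, 4}, add states in Sat(lock ∨ ¬start) with some successor in Z. Already a fixed point.
Sat(E[(lock ∨ ¬start) U EF (start ∧ lock)]) = {0, 1, 4}
|Sat(E[(lock ∨ ¬start) U EF (start ∧ lock)])| = |{0, 1, 4}| = 3.

3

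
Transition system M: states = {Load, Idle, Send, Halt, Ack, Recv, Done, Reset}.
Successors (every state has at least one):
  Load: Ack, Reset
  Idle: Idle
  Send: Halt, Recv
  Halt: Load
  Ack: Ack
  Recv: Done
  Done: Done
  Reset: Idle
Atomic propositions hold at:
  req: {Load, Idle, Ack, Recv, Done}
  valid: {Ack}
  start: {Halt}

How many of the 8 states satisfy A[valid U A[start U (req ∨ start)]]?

Sat(req ∨ start) = {Load, Idle, Halt, Ack, Recv, Done}
A[start U (req ∨ start)]: least fixpoint, start Z0 = Sat((req ∨ start)) = {Load, Idle, Halt, Ack, Recv, Done}, add states in Sat(start) with every successor in Z. Already a fixed point.
Sat(A[start U (req ∨ start)]) = {Load, Idle, Halt, Ack, Recv, Done}
A[valid U A[start U (req ∨ start)]]: least fixpoint, start Z0 = Sat(A[start U (req ∨ start)]) = {Load, Idle, Halt, Ack, Recv, Done}, add states in Sat(valid) with every successor in Z. Already a fixed point.
Sat(A[valid U A[start U (req ∨ start)]]) = {Load, Idle, Halt, Ack, Recv, Done}
|Sat(A[valid U A[start U (req ∨ start)]])| = |{Load, Idle, Halt, Ack, Recv, Done}| = 6.

6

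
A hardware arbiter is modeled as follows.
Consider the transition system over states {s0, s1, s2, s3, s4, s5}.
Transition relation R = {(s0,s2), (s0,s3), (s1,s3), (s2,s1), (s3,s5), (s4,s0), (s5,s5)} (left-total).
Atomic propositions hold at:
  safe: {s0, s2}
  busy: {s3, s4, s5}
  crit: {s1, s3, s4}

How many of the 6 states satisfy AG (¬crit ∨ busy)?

Sat(¬crit) = {s0, s2, s5}
Sat(¬crit ∨ busy) = {s0, s2, s3, s4, s5}
AG (¬crit ∨ busy): greatest fixpoint, start Z0 = {s0, s2, s3, s4, s5}, keep only states in Sat with every successor in Z. Z1 = {s0, s3, s4, s5}; Z2 = {s3, s4, s5}; Z3 = {s3, s5}; fixed.
Sat(AG (¬crit ∨ busy)) = {s3, s5}
|Sat(AG (¬crit ∨ busy))| = |{s3, s5}| = 2.

2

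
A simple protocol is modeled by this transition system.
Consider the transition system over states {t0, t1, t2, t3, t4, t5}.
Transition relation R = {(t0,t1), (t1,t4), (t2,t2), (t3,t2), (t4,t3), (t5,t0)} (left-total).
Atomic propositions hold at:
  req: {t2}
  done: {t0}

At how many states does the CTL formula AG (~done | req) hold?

Sat(~done) = {t1, t2, t3, t4, t5}
Sat(~done | req) = {t1, t2, t3, t4, t5}
AG (~done | req): greatest fixpoint, start Z0 = {t1, t2, t3, t4, t5}, keep only states in Sat with every successor in Z. Z1 = {t1, t2, t3, t4}; fixed.
Sat(AG (~done | req)) = {t1, t2, t3, t4}
|Sat(AG (~done | req))| = |{t1, t2, t3, t4}| = 4.

4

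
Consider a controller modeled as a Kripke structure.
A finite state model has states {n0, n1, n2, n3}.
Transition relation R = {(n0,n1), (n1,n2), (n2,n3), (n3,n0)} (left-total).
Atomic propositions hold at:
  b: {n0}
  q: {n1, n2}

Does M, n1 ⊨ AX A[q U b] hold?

A[q U b]: least fixpoint, start Z0 = Sat(b) = {n0}, add states in Sat(q) with every successor in Z. Already a fixed point.
Sat(A[q U b]) = {n0}
Sat(AX A[q U b]) = {s : every successor in {n0}} = {n3}
n1 ∉ Sat(AX A[q U b]) = {n3}, so the formula does not hold at n1.

No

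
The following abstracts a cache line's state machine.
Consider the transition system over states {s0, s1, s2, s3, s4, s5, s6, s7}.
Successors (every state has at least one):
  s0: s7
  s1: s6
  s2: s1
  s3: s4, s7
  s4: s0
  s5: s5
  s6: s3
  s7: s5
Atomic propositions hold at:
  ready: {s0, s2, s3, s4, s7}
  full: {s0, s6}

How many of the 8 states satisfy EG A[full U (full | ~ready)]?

Sat(~ready) = {s1, s5, s6}
Sat(full | ~ready) = {s0, s1, s5, s6}
A[full U (full | ~ready)]: least fixpoint, start Z0 = Sat((full | ~ready)) = {s0, s1, s5, s6}, add states in Sat(full) with every successor in Z. Already a fixed point.
Sat(A[full U (full | ~ready)]) = {s0, s1, s5, s6}
EG A[full U (full | ~ready)]: greatest fixpoint, start Z0 = {s0, s1, s5, s6}, keep only states in Sat with some successor in Z. Z1 = {s1, s5}; Z2 = {s5}; fixed.
Sat(EG A[full U (full | ~ready)]) = {s5}
|Sat(EG A[full U (full | ~ready)])| = |{s5}| = 1.

1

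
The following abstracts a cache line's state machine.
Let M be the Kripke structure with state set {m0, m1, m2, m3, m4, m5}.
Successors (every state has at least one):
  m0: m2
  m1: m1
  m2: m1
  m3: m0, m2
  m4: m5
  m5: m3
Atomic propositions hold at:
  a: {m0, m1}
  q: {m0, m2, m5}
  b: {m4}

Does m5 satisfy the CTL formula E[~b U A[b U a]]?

Sat(~b) = {m0, m1, m2, m3, m5}
A[b U a]: least fixpoint, start Z0 = Sat(a) = {m0, m1}, add states in Sat(b) with every successor in Z. Already a fixed point.
Sat(A[b U a]) = {m0, m1}
E[~b U A[b U a]]: least fixpoint, start Z0 = Sat(A[b U a]) = {m0, m1}, add states in Sat(~b) with some successor in Z. Z1 = {m0, m1, m2, m3}; Z2 = {m0, m1, m2, m3, m5}; fixed.
Sat(E[~b U A[b U a]]) = {m0, m1, m2, m3, m5}
m5 ∈ Sat(E[~b U A[b U a]]) = {m0, m1, m2, m3, m5}, so the formula holds at m5.

Yes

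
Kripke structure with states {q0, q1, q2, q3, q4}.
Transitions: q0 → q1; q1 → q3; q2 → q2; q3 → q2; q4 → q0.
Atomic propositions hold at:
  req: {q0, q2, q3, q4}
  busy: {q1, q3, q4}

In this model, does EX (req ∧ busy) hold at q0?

Sat(req ∧ busy) = {q3, q4}
Sat(EX (req ∧ busy)) = {s : some successor in {q3, q4}} = {q1}
q0 ∉ Sat(EX (req ∧ busy)) = {q1}, so the formula does not hold at q0.

No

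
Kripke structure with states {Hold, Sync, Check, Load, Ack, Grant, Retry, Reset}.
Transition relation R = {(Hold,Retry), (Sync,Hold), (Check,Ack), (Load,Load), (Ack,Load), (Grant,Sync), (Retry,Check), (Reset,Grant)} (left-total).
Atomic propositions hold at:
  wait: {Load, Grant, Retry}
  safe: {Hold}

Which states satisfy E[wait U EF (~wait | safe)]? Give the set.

{Hold, Sync, Check, Ack, Grant, Retry, Reset}

Sat(~wait) = {Hold, Sync, Check, Ack, Reset}
Sat(~wait | safe) = {Hold, Sync, Check, Ack, Reset}
EF (~wait | safe): least fixpoint, start Z0 = {Hold, Sync, Check, Ack, Reset}, add states with some successor in Z. Z1 = {Hold, Sync, Check, Ack, Grant, Retry, Reset}; fixed.
Sat(EF (~wait | safe)) = {Hold, Sync, Check, Ack, Grant, Retry, Reset}
E[wait U EF (~wait | safe)]: least fixpoint, start Z0 = Sat(EF (~wait | safe)) = {Hold, Sync, Check, Ack, Grant, Retry, Reset}, add states in Sat(wait) with some successor in Z. Already a fixed point.
Sat(E[wait U EF (~wait | safe)]) = {Hold, Sync, Check, Ack, Grant, Retry, Reset}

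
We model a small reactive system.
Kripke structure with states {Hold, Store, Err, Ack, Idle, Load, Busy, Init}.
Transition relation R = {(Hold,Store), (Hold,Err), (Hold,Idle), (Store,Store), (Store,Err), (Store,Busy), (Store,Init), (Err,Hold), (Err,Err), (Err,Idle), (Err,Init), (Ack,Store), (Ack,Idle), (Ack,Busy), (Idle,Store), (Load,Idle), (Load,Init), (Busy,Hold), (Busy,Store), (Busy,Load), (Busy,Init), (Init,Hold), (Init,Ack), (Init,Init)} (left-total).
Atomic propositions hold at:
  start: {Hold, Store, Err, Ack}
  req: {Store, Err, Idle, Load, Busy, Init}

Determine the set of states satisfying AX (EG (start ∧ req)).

Sat(start ∧ req) = {Store, Err}
EG (start ∧ req): greatest fixpoint, start Z0 = {Store, Err}, keep only states in Sat with some successor in Z. Already a fixed point.
Sat(EG (start ∧ req)) = {Store, Err}
Sat(AX (EG (start ∧ req))) = {s : every successor in {Store, Err}} = {Idle}

{Idle}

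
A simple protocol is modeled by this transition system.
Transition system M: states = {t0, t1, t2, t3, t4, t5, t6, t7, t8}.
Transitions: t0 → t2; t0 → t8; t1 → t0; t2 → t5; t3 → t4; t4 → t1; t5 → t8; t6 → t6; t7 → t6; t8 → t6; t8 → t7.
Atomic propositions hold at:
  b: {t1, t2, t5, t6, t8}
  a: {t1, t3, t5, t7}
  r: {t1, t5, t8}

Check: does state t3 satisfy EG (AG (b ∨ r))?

Sat(b ∨ r) = {t1, t2, t5, t6, t8}
AG (b ∨ r): greatest fixpoint, start Z0 = {t1, t2, t5, t6, t8}, keep only states in Sat with every successor in Z. Z1 = {t2, t5, t6}; Z2 = {t2, t6}; Z3 = {t6}; fixed.
Sat(AG (b ∨ r)) = {t6}
EG (AG (b ∨ r)): greatest fixpoint, start Z0 = {t6}, keep only states in Sat with some successor in Z. Already a fixed point.
Sat(EG (AG (b ∨ r))) = {t6}
t3 ∉ Sat(EG (AG (b ∨ r))) = {t6}, so the formula does not hold at t3.

No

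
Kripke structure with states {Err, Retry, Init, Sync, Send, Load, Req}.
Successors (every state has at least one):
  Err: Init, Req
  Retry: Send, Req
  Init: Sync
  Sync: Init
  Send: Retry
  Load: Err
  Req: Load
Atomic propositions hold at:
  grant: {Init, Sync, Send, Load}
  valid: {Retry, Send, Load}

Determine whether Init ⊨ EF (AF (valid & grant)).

Sat(valid & grant) = {Send, Load}
AF (valid & grant): least fixpoint, start Z0 = {Send, Load}, add states with every successor in Z. Z1 = {Send, Load, Req}; Z2 = {Retry, Send, Load, Req}; fixed.
Sat(AF (valid & grant)) = {Retry, Send, Load, Req}
EF (AF (valid & grant)): least fixpoint, start Z0 = {Retry, Send, Load, Req}, add states with some successor in Z. Z1 = {Err, Retry, Send, Load, Req}; fixed.
Sat(EF (AF (valid & grant))) = {Err, Retry, Send, Load, Req}
Init ∉ Sat(EF (AF (valid & grant))) = {Err, Retry, Send, Load, Req}, so the formula does not hold at Init.

No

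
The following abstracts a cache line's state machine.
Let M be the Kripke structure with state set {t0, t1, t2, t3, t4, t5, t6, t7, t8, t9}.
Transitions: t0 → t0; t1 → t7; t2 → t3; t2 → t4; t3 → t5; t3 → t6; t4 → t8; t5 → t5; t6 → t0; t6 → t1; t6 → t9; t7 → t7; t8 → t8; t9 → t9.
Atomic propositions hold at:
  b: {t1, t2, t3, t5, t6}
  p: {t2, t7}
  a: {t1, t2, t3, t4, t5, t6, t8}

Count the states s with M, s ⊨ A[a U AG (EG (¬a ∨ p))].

5

Sat(¬a) = {t0, t7, t9}
Sat(¬a ∨ p) = {t0, t2, t7, t9}
EG (¬a ∨ p): greatest fixpoint, start Z0 = {t0, t2, t7, t9}, keep only states in Sat with some successor in Z. Z1 = {t0, t7, t9}; fixed.
Sat(EG (¬a ∨ p)) = {t0, t7, t9}
AG (EG (¬a ∨ p)): greatest fixpoint, start Z0 = {t0, t7, t9}, keep only states in Sat with every successor in Z. Already a fixed point.
Sat(AG (EG (¬a ∨ p))) = {t0, t7, t9}
A[a U AG (EG (¬a ∨ p))]: least fixpoint, start Z0 = Sat(AG (EG (¬a ∨ p))) = {t0, t7, t9}, add states in Sat(a) with every successor in Z. Z1 = {t0, t1, t7, t9}; Z2 = {t0, t1, t6, t7, t9}; fixed.
Sat(A[a U AG (EG (¬a ∨ p))]) = {t0, t1, t6, t7, t9}
|Sat(A[a U AG (EG (¬a ∨ p))])| = |{t0, t1, t6, t7, t9}| = 5.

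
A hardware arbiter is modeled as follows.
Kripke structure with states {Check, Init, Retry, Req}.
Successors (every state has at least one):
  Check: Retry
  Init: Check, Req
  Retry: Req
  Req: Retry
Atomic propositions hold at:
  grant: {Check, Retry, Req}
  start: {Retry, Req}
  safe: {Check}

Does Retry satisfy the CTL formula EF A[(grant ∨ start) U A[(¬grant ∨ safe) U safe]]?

No

Sat(grant ∨ start) = {Check, Retry, Req}
Sat(¬grant) = {Init}
Sat(¬grant ∨ safe) = {Check, Init}
A[(¬grant ∨ safe) U safe]: least fixpoint, start Z0 = Sat(safe) = {Check}, add states in Sat(¬grant ∨ safe) with every successor in Z. Already a fixed point.
Sat(A[(¬grant ∨ safe) U safe]) = {Check}
A[(grant ∨ start) U A[(¬grant ∨ safe) U safe]]: least fixpoint, start Z0 = Sat(A[(¬grant ∨ safe) U safe]) = {Check}, add states in Sat(grant ∨ start) with every successor in Z. Already a fixed point.
Sat(A[(grant ∨ start) U A[(¬grant ∨ safe) U safe]]) = {Check}
EF A[(grant ∨ start) U A[(¬grant ∨ safe) U safe]]: least fixpoint, start Z0 = {Check}, add states with some successor in Z. Z1 = {Check, Init}; fixed.
Sat(EF A[(grant ∨ start) U A[(¬grant ∨ safe) U safe]]) = {Check, Init}
Retry ∉ Sat(EF A[(grant ∨ start) U A[(¬grant ∨ safe) U safe]]) = {Check, Init}, so the formula does not hold at Retry.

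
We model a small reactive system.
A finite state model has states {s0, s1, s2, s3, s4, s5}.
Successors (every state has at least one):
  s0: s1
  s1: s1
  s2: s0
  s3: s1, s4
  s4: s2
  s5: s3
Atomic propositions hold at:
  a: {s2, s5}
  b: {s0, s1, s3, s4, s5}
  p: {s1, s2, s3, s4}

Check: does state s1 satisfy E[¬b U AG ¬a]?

Yes

Sat(¬b) = {s2}
Sat(¬a) = {s0, s1, s3, s4}
AG ¬a: greatest fixpoint, start Z0 = {s0, s1, s3, s4}, keep only states in Sat with every successor in Z. Z1 = {s0, s1, s3}; Z2 = {s0, s1}; fixed.
Sat(AG ¬a) = {s0, s1}
E[¬b U AG ¬a]: least fixpoint, start Z0 = Sat(AG ¬a) = {s0, s1}, add states in Sat(¬b) with some successor in Z. Z1 = {s0, s1, s2}; fixed.
Sat(E[¬b U AG ¬a]) = {s0, s1, s2}
s1 ∈ Sat(E[¬b U AG ¬a]) = {s0, s1, s2}, so the formula holds at s1.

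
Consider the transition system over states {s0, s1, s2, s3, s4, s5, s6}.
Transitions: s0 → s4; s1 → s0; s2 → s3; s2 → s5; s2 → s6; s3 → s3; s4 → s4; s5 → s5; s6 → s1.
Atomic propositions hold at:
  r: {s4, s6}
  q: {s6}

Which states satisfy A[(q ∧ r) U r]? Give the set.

{s4, s6}

Sat(q ∧ r) = {s6}
A[(q ∧ r) U r]: least fixpoint, start Z0 = Sat(r) = {s4, s6}, add states in Sat(q ∧ r) with every successor in Z. Already a fixed point.
Sat(A[(q ∧ r) U r]) = {s4, s6}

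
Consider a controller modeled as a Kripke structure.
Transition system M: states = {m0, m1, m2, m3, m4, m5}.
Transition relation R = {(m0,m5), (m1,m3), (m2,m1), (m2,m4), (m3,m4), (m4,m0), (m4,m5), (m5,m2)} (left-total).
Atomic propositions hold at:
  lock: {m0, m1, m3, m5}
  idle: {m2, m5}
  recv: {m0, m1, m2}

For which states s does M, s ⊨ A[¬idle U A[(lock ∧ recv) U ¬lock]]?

Sat(¬idle) = {m0, m1, m3, m4}
Sat(lock ∧ recv) = {m0, m1}
Sat(¬lock) = {m2, m4}
A[(lock ∧ recv) U ¬lock]: least fixpoint, start Z0 = Sat(¬lock) = {m2, m4}, add states in Sat(lock ∧ recv) with every successor in Z. Already a fixed point.
Sat(A[(lock ∧ recv) U ¬lock]) = {m2, m4}
A[¬idle U A[(lock ∧ recv) U ¬lock]]: least fixpoint, start Z0 = Sat(A[(lock ∧ recv) U ¬lock]) = {m2, m4}, add states in Sat(¬idle) with every successor in Z. Z1 = {m2, m3, m4}; Z2 = {m1, m2, m3, m4}; fixed.
Sat(A[¬idle U A[(lock ∧ recv) U ¬lock]]) = {m1, m2, m3, m4}

{m1, m2, m3, m4}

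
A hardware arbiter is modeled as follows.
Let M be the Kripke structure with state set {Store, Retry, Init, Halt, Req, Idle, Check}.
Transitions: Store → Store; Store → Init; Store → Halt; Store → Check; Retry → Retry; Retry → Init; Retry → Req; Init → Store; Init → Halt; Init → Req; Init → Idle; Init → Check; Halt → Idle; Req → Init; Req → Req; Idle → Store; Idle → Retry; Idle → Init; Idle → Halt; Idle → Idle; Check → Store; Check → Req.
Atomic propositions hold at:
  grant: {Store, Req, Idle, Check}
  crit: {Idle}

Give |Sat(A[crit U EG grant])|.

EG grant: greatest fixpoint, start Z0 = {Store, Req, Idle, Check}, keep only states in Sat with some successor in Z. Already a fixed point.
Sat(EG grant) = {Store, Req, Idle, Check}
A[crit U EG grant]: least fixpoint, start Z0 = Sat(EG grant) = {Store, Req, Idle, Check}, add states in Sat(crit) with every successor in Z. Already a fixed point.
Sat(A[crit U EG grant]) = {Store, Req, Idle, Check}
|Sat(A[crit U EG grant])| = |{Store, Req, Idle, Check}| = 4.

4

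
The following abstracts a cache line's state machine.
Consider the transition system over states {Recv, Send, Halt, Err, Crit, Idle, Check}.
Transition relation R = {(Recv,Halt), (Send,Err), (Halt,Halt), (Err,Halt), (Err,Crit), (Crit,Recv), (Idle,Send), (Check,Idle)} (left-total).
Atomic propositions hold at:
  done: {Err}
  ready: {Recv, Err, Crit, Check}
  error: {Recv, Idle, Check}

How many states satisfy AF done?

4

AF done: least fixpoint, start Z0 = {Err}, add states with every successor in Z. Z1 = {Send, Err}; Z2 = {Send, Err, Idle}; Z3 = {Send, Err, Idle, Check}; fixed.
Sat(AF done) = {Send, Err, Idle, Check}
|Sat(AF done)| = |{Send, Err, Idle, Check}| = 4.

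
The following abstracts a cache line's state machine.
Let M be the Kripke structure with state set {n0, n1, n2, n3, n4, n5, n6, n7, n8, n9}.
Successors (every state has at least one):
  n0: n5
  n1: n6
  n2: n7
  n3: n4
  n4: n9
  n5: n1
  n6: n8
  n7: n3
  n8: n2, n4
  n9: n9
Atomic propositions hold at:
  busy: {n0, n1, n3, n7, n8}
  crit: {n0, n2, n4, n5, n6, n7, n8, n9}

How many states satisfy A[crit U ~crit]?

6

Sat(~crit) = {n1, n3}
A[crit U ~crit]: least fixpoint, start Z0 = Sat(~crit) = {n1, n3}, add states in Sat(crit) with every successor in Z. Z1 = {n1, n3, n5, n7}; Z2 = {n0, n1, n2, n3, n5, n7}; fixed.
Sat(A[crit U ~crit]) = {n0, n1, n2, n3, n5, n7}
|Sat(A[crit U ~crit])| = |{n0, n1, n2, n3, n5, n7}| = 6.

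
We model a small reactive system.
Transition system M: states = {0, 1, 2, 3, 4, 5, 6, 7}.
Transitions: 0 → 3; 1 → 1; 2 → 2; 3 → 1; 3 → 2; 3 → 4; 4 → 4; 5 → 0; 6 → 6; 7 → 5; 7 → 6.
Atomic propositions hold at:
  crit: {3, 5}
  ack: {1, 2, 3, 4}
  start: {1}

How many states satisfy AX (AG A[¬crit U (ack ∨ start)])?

6

Sat(¬crit) = {0, 1, 2, 4, 6, 7}
Sat(ack ∨ start) = {1, 2, 3, 4}
A[¬crit U (ack ∨ start)]: least fixpoint, start Z0 = Sat((ack ∨ start)) = {1, 2, 3, 4}, add states in Sat(¬crit) with every successor in Z. Z1 = {0, 1, 2, 3, 4}; fixed.
Sat(A[¬crit U (ack ∨ start)]) = {0, 1, 2, 3, 4}
AG A[¬crit U (ack ∨ start)]: greatest fixpoint, start Z0 = {0, 1, 2, 3, 4}, keep only states in Sat with every successor in Z. Already a fixed point.
Sat(AG A[¬crit U (ack ∨ start)]) = {0, 1, 2, 3, 4}
Sat(AX (AG A[¬crit U (ack ∨ start)])) = {s : every successor in {0, 1, 2, 3, 4}} = {0, 1, 2, 3, 4, 5}
|Sat(AX (AG A[¬crit U (ack ∨ start)]))| = |{0, 1, 2, 3, 4, 5}| = 6.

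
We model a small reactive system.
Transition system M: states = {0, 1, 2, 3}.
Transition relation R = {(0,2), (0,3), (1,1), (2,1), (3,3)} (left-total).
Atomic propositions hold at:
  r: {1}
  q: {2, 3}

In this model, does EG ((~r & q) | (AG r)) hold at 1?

Sat(~r) = {0, 2, 3}
Sat(~r & q) = {2, 3}
AG r: greatest fixpoint, start Z0 = {1}, keep only states in Sat with every successor in Z. Already a fixed point.
Sat(AG r) = {1}
Sat((~r & q) | (AG r)) = {1, 2, 3}
EG ((~r & q) | (AG r)): greatest fixpoint, start Z0 = {1, 2, 3}, keep only states in Sat with some successor in Z. Already a fixed point.
Sat(EG ((~r & q) | (AG r))) = {1, 2, 3}
1 ∈ Sat(EG ((~r & q) | (AG r))) = {1, 2, 3}, so the formula holds at 1.

Yes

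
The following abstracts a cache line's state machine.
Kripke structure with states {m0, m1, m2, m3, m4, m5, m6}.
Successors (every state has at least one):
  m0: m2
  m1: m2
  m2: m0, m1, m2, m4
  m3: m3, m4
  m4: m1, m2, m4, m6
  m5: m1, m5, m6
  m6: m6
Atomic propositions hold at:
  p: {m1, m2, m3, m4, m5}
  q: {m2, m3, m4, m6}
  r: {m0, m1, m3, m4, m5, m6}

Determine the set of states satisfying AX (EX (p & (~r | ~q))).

Sat(~r) = {m2}
Sat(~q) = {m0, m1, m5}
Sat(~r | ~q) = {m0, m1, m2, m5}
Sat(p & (~r | ~q)) = {m1, m2, m5}
Sat(EX (p & (~r | ~q))) = {s : some successor in {m1, m2, m5}} = {m0, m1, m2, m4, m5}
Sat(AX (EX (p & (~r | ~q)))) = {s : every successor in {m0, m1, m2, m4, m5}} = {m0, m1, m2}

{m0, m1, m2}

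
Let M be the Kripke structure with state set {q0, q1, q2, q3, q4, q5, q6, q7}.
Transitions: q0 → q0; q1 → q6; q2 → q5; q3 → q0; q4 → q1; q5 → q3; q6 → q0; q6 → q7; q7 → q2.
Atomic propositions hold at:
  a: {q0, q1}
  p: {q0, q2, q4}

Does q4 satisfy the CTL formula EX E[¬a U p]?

No

Sat(¬a) = {q2, q3, q4, q5, q6, q7}
E[¬a U p]: least fixpoint, start Z0 = Sat(p) = {q0, q2, q4}, add states in Sat(¬a) with some successor in Z. Z1 = {q0, q2, q3, q4, q6, q7}; Z2 = {q0, q2, q3, q4, q5, q6, q7}; fixed.
Sat(E[¬a U p]) = {q0, q2, q3, q4, q5, q6, q7}
Sat(EX E[¬a U p]) = {s : some successor in {q0, q2, q3, q4, q5, q6, q7}} = {q0, q1, q2, q3, q5, q6, q7}
q4 ∉ Sat(EX E[¬a U p]) = {q0, q1, q2, q3, q5, q6, q7}, so the formula does not hold at q4.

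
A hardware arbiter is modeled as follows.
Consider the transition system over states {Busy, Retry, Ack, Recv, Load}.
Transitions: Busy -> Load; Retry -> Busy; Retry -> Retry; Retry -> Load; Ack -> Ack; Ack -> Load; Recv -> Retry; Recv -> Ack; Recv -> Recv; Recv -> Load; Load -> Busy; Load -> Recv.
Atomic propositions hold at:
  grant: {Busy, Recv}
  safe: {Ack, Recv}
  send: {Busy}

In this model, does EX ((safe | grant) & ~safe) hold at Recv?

No

Sat(safe | grant) = {Busy, Ack, Recv}
Sat(~safe) = {Busy, Retry, Load}
Sat((safe | grant) & ~safe) = {Busy}
Sat(EX ((safe | grant) & ~safe)) = {s : some successor in {Busy}} = {Retry, Load}
Recv ∉ Sat(EX ((safe | grant) & ~safe)) = {Retry, Load}, so the formula does not hold at Recv.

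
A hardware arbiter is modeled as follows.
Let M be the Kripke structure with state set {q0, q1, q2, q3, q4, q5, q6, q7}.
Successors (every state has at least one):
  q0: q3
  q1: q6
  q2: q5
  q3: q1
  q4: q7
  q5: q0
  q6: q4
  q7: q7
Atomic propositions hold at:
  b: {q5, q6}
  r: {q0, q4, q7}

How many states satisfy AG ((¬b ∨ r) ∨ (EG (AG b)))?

2

Sat(¬b) = {q0, q1, q2, q3, q4, q7}
Sat(¬b ∨ r) = {q0, q1, q2, q3, q4, q7}
AG b: greatest fixpoint, start Z0 = {q5, q6}, keep only states in Sat with every successor in Z. Z1 = ∅; fixed.
Sat(AG b) = ∅
EG (AG b): greatest fixpoint, start Z0 = ∅, keep only states in Sat with some successor in Z. Already a fixed point.
Sat(EG (AG b)) = ∅
Sat((¬b ∨ r) ∨ (EG (AG b))) = {q0, q1, q2, q3, q4, q7}
AG ((¬b ∨ r) ∨ (EG (AG b))): greatest fixpoint, start Z0 = {q0, q1, q2, q3, q4, q7}, keep only states in Sat with every successor in Z. Z1 = {q0, q3, q4, q7}; Z2 = {q0, q4, q7}; Z3 = {q4, q7}; fixed.
Sat(AG ((¬b ∨ r) ∨ (EG (AG b)))) = {q4, q7}
|Sat(AG ((¬b ∨ r) ∨ (EG (AG b))))| = |{q4, q7}| = 2.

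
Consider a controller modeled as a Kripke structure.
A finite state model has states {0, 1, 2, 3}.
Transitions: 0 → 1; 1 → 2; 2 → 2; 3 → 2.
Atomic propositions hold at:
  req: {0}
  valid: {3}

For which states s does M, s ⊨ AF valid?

{3}

AF valid: least fixpoint, start Z0 = {3}, add states with every successor in Z. Already a fixed point.
Sat(AF valid) = {3}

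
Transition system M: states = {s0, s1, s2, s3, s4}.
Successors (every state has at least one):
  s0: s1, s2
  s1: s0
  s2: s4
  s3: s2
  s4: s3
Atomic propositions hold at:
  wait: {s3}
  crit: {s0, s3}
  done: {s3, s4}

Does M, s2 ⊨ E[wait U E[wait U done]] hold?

E[wait U done]: least fixpoint, start Z0 = Sat(done) = {s3, s4}, add states in Sat(wait) with some successor in Z. Already a fixed point.
Sat(E[wait U done]) = {s3, s4}
E[wait U E[wait U done]]: least fixpoint, start Z0 = Sat(E[wait U done]) = {s3, s4}, add states in Sat(wait) with some successor in Z. Already a fixed point.
Sat(E[wait U E[wait U done]]) = {s3, s4}
s2 ∉ Sat(E[wait U E[wait U done]]) = {s3, s4}, so the formula does not hold at s2.

No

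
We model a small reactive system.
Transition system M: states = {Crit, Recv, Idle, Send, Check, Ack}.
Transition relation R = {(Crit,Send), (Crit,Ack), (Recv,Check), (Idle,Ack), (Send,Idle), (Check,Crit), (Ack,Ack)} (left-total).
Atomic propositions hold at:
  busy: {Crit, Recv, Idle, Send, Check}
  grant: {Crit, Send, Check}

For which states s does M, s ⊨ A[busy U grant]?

{Crit, Recv, Send, Check}

A[busy U grant]: least fixpoint, start Z0 = Sat(grant) = {Crit, Send, Check}, add states in Sat(busy) with every successor in Z. Z1 = {Crit, Recv, Send, Check}; fixed.
Sat(A[busy U grant]) = {Crit, Recv, Send, Check}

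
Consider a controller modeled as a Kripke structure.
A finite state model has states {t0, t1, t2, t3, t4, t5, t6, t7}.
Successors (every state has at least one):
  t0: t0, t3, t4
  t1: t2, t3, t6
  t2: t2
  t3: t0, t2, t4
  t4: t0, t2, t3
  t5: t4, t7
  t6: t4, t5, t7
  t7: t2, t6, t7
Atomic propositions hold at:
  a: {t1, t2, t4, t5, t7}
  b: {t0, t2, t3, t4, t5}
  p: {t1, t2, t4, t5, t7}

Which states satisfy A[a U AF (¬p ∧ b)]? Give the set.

Sat(¬p) = {t0, t3, t6}
Sat(¬p ∧ b) = {t0, t3}
AF (¬p ∧ b): least fixpoint, start Z0 = {t0, t3}, add states with every successor in Z. Already a fixed point.
Sat(AF (¬p ∧ b)) = {t0, t3}
A[a U AF (¬p ∧ b)]: least fixpoint, start Z0 = Sat(AF (¬p ∧ b)) = {t0, t3}, add states in Sat(a) with every successor in Z. Already a fixed point.
Sat(A[a U AF (¬p ∧ b)]) = {t0, t3}

{t0, t3}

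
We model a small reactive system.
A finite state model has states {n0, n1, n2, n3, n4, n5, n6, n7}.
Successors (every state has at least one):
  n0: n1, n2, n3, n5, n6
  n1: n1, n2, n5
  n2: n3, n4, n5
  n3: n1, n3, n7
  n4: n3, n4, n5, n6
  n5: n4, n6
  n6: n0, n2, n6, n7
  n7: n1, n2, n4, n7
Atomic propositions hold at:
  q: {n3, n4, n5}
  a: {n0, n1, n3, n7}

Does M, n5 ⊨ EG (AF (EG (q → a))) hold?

Sat(q → a) = {n0, n1, n2, n3, n6, n7}
EG (q → a): greatest fixpoint, start Z0 = {n0, n1, n2, n3, n6, n7}, keep only states in Sat with some successor in Z. Already a fixed point.
Sat(EG (q → a)) = {n0, n1, n2, n3, n6, n7}
AF (EG (q → a)): least fixpoint, start Z0 = {n0, n1, n2, n3, n6, n7}, add states with every successor in Z. Already a fixed point.
Sat(AF (EG (q → a))) = {n0, n1, n2, n3, n6, n7}
EG (AF (EG (q → a))): greatest fixpoint, start Z0 = {n0, n1, n2, n3, n6, n7}, keep only states in Sat with some successor in Z. Already a fixed point.
Sat(EG (AF (EG (q → a)))) = {n0, n1, n2, n3, n6, n7}
n5 ∉ Sat(EG (AF (EG (q → a)))) = {n0, n1, n2, n3, n6, n7}, so the formula does not hold at n5.

No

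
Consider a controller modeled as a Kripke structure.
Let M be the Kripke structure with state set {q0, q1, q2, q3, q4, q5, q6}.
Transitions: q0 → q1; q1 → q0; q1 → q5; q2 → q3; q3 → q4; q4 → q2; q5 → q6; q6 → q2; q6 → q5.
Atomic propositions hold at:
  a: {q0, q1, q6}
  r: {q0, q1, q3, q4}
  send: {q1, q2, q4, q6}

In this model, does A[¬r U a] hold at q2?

Sat(¬r) = {q2, q5, q6}
A[¬r U a]: least fixpoint, start Z0 = Sat(a) = {q0, q1, q6}, add states in Sat(¬r) with every successor in Z. Z1 = {q0, q1, q5, q6}; fixed.
Sat(A[¬r U a]) = {q0, q1, q5, q6}
q2 ∉ Sat(A[¬r U a]) = {q0, q1, q5, q6}, so the formula does not hold at q2.

No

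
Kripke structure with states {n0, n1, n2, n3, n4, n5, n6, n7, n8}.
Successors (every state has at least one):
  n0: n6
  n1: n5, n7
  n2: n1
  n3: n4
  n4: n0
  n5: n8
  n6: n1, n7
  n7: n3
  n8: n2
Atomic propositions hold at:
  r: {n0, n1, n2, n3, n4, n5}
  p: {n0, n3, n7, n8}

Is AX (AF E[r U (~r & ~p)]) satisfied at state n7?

Sat(~r) = {n6, n7, n8}
Sat(~p) = {n1, n2, n4, n5, n6}
Sat(~r & ~p) = {n6}
E[r U (~r & ~p)]: least fixpoint, start Z0 = Sat((~r & ~p)) = {n6}, add states in Sat(r) with some successor in Z. Z1 = {n0, n6}; Z2 = {n0, n4, n6}; Z3 = {n0, n3, n4, n6}; fixed.
Sat(E[r U (~r & ~p)]) = {n0, n3, n4, n6}
AF E[r U (~r & ~p)]: least fixpoint, start Z0 = {n0, n3, n4, n6}, add states with every successor in Z. Z1 = {n0, n3, n4, n6, n7}; fixed.
Sat(AF E[r U (~r & ~p)]) = {n0, n3, n4, n6, n7}
Sat(AX (AF E[r U (~r & ~p)])) = {s : every successor in {n0, n3, n4, n6, n7}} = {n0, n3, n4, n7}
n7 ∈ Sat(AX (AF E[r U (~r & ~p)])) = {n0, n3, n4, n7}, so the formula holds at n7.

Yes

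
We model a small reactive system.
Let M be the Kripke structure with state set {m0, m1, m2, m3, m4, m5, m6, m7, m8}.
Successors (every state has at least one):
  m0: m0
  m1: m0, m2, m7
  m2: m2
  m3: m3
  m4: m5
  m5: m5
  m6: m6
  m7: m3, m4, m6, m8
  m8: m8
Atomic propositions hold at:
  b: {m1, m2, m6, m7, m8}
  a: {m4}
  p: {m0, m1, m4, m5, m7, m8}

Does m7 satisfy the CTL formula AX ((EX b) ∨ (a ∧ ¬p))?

No

Sat(EX b) = {s : some successor in {m1, m2, m6, m7, m8}} = {m1, m2, m6, m7, m8}
Sat(¬p) = {m2, m3, m6}
Sat(a ∧ ¬p) = ∅
Sat((EX b) ∨ (a ∧ ¬p)) = {m1, m2, m6, m7, m8}
Sat(AX ((EX b) ∨ (a ∧ ¬p))) = {s : every successor in {m1, m2, m6, m7, m8}} = {m2, m6, m8}
m7 ∉ Sat(AX ((EX b) ∨ (a ∧ ¬p))) = {m2, m6, m8}, so the formula does not hold at m7.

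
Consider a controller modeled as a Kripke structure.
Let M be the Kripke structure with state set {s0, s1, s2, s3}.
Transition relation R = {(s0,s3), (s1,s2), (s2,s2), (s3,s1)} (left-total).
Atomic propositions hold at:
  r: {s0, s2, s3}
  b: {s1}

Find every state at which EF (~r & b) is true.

Sat(~r) = {s1}
Sat(~r & b) = {s1}
EF (~r & b): least fixpoint, start Z0 = {s1}, add states with some successor in Z. Z1 = {s1, s3}; Z2 = {s0, s1, s3}; fixed.
Sat(EF (~r & b)) = {s0, s1, s3}

{s0, s1, s3}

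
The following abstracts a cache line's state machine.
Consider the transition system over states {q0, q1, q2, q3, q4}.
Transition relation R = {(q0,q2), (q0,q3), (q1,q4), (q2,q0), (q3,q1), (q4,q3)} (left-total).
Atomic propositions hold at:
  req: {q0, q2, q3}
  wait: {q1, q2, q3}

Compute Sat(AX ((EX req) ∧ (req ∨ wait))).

{q2}

Sat(EX req) = {s : some successor in {q0, q2, q3}} = {q0, q2, q4}
Sat(req ∨ wait) = {q0, q1, q2, q3}
Sat((EX req) ∧ (req ∨ wait)) = {q0, q2}
Sat(AX ((EX req) ∧ (req ∨ wait))) = {s : every successor in {q0, q2}} = {q2}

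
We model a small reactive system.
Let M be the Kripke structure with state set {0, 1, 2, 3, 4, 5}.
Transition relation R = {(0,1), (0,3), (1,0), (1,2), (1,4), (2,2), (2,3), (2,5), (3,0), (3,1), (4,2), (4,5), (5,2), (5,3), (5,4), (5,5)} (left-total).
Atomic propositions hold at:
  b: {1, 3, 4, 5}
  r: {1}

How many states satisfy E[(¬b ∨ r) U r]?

2

Sat(¬b) = {0, 2}
Sat(¬b ∨ r) = {0, 1, 2}
E[(¬b ∨ r) U r]: least fixpoint, start Z0 = Sat(r) = {1}, add states in Sat(¬b ∨ r) with some successor in Z. Z1 = {0, 1}; fixed.
Sat(E[(¬b ∨ r) U r]) = {0, 1}
|Sat(E[(¬b ∨ r) U r])| = |{0, 1}| = 2.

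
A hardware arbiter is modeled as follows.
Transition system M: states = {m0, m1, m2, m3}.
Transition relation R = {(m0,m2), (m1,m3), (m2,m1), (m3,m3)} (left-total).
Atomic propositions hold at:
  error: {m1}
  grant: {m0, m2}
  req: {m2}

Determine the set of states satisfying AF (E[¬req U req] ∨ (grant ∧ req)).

Sat(¬req) = {m0, m1, m3}
E[¬req U req]: least fixpoint, start Z0 = Sat(req) = {m2}, add states in Sat(¬req) with some successor in Z. Z1 = {m0, m2}; fixed.
Sat(E[¬req U req]) = {m0, m2}
Sat(grant ∧ req) = {m2}
Sat(E[¬req U req] ∨ (grant ∧ req)) = {m0, m2}
AF (E[¬req U req] ∨ (grant ∧ req)): least fixpoint, start Z0 = {m0, m2}, add states with every successor in Z. Already a fixed point.
Sat(AF (E[¬req U req] ∨ (grant ∧ req))) = {m0, m2}

{m0, m2}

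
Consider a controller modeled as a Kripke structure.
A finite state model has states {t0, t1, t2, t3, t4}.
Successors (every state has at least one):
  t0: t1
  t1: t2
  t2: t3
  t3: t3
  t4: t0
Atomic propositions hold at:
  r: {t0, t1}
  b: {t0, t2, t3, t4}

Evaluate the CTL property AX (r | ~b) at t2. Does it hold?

Sat(~b) = {t1}
Sat(r | ~b) = {t0, t1}
Sat(AX (r | ~b)) = {s : every successor in {t0, t1}} = {t0, t4}
t2 ∉ Sat(AX (r | ~b)) = {t0, t4}, so the formula does not hold at t2.

No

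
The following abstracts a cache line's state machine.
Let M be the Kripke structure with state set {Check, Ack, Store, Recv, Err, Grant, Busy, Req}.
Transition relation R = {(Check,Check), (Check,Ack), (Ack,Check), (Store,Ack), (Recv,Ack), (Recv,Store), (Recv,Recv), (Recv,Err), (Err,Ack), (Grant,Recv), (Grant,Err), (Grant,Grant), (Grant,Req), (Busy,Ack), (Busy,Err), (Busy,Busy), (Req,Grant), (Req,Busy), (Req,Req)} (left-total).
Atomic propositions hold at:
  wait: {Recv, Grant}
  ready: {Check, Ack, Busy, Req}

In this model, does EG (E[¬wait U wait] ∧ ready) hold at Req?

Yes

Sat(¬wait) = {Check, Ack, Store, Err, Busy, Req}
E[¬wait U wait]: least fixpoint, start Z0 = Sat(wait) = {Recv, Grant}, add states in Sat(¬wait) with some successor in Z. Z1 = {Recv, Grant, Req}; fixed.
Sat(E[¬wait U wait]) = {Recv, Grant, Req}
Sat(E[¬wait U wait] ∧ ready) = {Req}
EG (E[¬wait U wait] ∧ ready): greatest fixpoint, start Z0 = {Req}, keep only states in Sat with some successor in Z. Already a fixed point.
Sat(EG (E[¬wait U wait] ∧ ready)) = {Req}
Req ∈ Sat(EG (E[¬wait U wait] ∧ ready)) = {Req}, so the formula holds at Req.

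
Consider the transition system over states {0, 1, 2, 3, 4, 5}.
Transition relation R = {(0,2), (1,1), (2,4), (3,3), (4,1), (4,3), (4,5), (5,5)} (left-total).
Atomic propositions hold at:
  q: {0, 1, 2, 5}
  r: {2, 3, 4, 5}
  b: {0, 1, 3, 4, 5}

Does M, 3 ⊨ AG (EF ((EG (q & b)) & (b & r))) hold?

No

Sat(q & b) = {0, 1, 5}
EG (q & b): greatest fixpoint, start Z0 = {0, 1, 5}, keep only states in Sat with some successor in Z. Z1 = {1, 5}; fixed.
Sat(EG (q & b)) = {1, 5}
Sat(b & r) = {3, 4, 5}
Sat((EG (q & b)) & (b & r)) = {5}
EF ((EG (q & b)) & (b & r)): least fixpoint, start Z0 = {5}, add states with some successor in Z. Z1 = {4, 5}; Z2 = {2, 4, 5}; Z3 = {0, 2, 4, 5}; fixed.
Sat(EF ((EG (q & b)) & (b & r))) = {0, 2, 4, 5}
AG (EF ((EG (q & b)) & (b & r))): greatest fixpoint, start Z0 = {0, 2, 4, 5}, keep only states in Sat with every successor in Z. Z1 = {0, 2, 5}; Z2 = {0, 5}; Z3 = {5}; fixed.
Sat(AG (EF ((EG (q & b)) & (b & r)))) = {5}
3 ∉ Sat(AG (EF ((EG (q & b)) & (b & r)))) = {5}, so the formula does not hold at 3.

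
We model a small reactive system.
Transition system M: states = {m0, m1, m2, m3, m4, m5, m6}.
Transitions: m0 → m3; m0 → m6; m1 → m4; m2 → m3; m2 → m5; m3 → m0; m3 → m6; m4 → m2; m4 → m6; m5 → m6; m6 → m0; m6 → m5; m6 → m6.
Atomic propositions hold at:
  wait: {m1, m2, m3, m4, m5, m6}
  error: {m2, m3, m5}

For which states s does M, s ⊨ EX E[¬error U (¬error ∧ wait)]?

Sat(¬error) = {m0, m1, m4, m6}
Sat(¬error ∧ wait) = {m1, m4, m6}
E[¬error U (¬error ∧ wait)]: least fixpoint, start Z0 = Sat((¬error ∧ wait)) = {m1, m4, m6}, add states in Sat(¬error) with some successor in Z. Z1 = {m0, m1, m4, m6}; fixed.
Sat(E[¬error U (¬error ∧ wait)]) = {m0, m1, m4, m6}
Sat(EX E[¬error U (¬error ∧ wait)]) = {s : some successor in {m0, m1, m4, m6}} = {m0, m1, m3, m4, m5, m6}

{m0, m1, m3, m4, m5, m6}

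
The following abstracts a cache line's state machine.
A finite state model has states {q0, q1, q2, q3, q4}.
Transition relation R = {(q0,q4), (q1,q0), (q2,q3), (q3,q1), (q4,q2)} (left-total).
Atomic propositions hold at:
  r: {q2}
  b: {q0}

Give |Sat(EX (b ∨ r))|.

2

Sat(b ∨ r) = {q0, q2}
Sat(EX (b ∨ r)) = {s : some successor in {q0, q2}} = {q1, q4}
|Sat(EX (b ∨ r))| = |{q1, q4}| = 2.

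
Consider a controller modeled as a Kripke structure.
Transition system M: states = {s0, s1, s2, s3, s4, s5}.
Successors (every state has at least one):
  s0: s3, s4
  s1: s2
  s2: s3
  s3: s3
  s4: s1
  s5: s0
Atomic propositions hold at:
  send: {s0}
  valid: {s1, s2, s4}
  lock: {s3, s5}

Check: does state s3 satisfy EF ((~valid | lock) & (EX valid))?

Sat(~valid) = {s0, s3, s5}
Sat(~valid | lock) = {s0, s3, s5}
Sat(EX valid) = {s : some successor in {s1, s2, s4}} = {s0, s1, s4}
Sat((~valid | lock) & (EX valid)) = {s0}
EF ((~valid | lock) & (EX valid)): least fixpoint, start Z0 = {s0}, add states with some successor in Z. Z1 = {s0, s5}; fixed.
Sat(EF ((~valid | lock) & (EX valid))) = {s0, s5}
s3 ∉ Sat(EF ((~valid | lock) & (EX valid))) = {s0, s5}, so the formula does not hold at s3.

No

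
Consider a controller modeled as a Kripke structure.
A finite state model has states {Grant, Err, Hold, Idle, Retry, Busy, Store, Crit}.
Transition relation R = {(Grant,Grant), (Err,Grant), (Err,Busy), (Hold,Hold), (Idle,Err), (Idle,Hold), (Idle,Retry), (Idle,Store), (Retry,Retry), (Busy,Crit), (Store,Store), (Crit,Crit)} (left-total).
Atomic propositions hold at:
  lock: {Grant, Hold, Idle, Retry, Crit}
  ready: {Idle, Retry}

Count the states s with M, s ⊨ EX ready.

2

Sat(EX ready) = {s : some successor in {Idle, Retry}} = {Idle, Retry}
|Sat(EX ready)| = |{Idle, Retry}| = 2.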